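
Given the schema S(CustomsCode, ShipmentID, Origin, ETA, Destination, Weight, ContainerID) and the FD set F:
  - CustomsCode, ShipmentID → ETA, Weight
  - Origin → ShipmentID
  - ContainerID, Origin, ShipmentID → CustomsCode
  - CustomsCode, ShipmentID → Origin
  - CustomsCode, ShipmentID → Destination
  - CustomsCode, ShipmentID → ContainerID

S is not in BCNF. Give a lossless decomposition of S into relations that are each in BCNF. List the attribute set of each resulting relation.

{ContainerID, CustomsCode, Destination, ETA, Origin, Weight}; {Origin, ShipmentID}

Candidate keys of the original relation: {ContainerID, Origin}, {CustomsCode, Origin}, {CustomsCode, ShipmentID}.
Within {ContainerID, CustomsCode, Destination, ETA, Origin, ShipmentID, Weight}: {Origin}⁺ ∩ {ContainerID, CustomsCode, Destination, ETA, Origin, ShipmentID, Weight} = {Origin, ShipmentID}, not the whole set, so Origin → ShipmentID violates BCNF; decompose into {Origin, ShipmentID} and {ContainerID, CustomsCode, Destination, ETA, Origin, Weight}.
{Origin, ShipmentID} has no BCNF violation.
{ContainerID, CustomsCode, Destination, ETA, Origin, Weight} has no BCNF violation.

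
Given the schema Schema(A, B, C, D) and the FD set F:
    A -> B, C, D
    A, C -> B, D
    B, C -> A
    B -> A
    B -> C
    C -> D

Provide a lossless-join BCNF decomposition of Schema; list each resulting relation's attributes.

Candidate keys of the original relation: {A}, {B}.
In {A, B, C, D}, {C} is not a superkey ({C}⁺ restricted to this set is {C, D}), so split on C -> D into {C, D} and {A, B, C}.
{C, D} has no BCNF violation.
{A, B, C} has no BCNF violation.

{A, B, C}; {C, D}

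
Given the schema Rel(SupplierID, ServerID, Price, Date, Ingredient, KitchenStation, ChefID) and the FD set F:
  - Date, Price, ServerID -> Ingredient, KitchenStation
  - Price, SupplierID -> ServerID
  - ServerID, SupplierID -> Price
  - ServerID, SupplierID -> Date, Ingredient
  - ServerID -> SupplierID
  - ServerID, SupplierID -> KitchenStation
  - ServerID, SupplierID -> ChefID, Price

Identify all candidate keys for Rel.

{Price, SupplierID}, {ServerID}

Closure of {ServerID} is {ChefID, Date, Ingredient, KitchenStation, Price, ServerID, SupplierID}, the whole schema; {ServerID} is a candidate key.
Closure of {Price, SupplierID} is {ChefID, Date, Ingredient, KitchenStation, Price, ServerID, SupplierID}, the whole schema; {Price, SupplierID} is a candidate key.
Any other superkey properly contains one of these, so there are no further candidate keys.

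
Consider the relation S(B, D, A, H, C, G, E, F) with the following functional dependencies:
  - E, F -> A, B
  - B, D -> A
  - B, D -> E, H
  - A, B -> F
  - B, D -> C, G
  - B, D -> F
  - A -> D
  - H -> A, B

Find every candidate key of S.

{H}⁺ = {A, B, C, D, E, F, G, H}, which is every attribute, so {H} is a candidate key.
{A, B}⁺ = {A, B, C, D, E, F, G, H}, which is every attribute, so {A, B} is a candidate key.
{B, D}⁺ = {A, B, C, D, E, F, G, H}, which is every attribute, so {B, D} is a candidate key.
{E, F}⁺ = {A, B, C, D, E, F, G, H}, which is every attribute, so {E, F} is a candidate key.
Any other superkey properly contains one of these, so there are no further candidate keys.

{A, B}, {B, D}, {E, F}, {H}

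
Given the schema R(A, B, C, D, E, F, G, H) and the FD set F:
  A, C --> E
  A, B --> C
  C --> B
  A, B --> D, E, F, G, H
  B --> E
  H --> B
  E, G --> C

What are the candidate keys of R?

No FD produces {A}, so it must be in every candidate key.
{A, B} is a candidate key since {A, B}⁺ = {A, B, C, D, E, F, G, H} covers every attribute.
{A, C} is a candidate key since {A, C}⁺ = {A, B, C, D, E, F, G, H} covers every attribute.
{A, H} is a candidate key since {A, H}⁺ = {A, B, C, D, E, F, G, H} covers every attribute.
{A, E, G} is a candidate key since {A, E, G}⁺ = {A, B, C, D, E, F, G, H} covers every attribute.
These are minimal and exhaustive — every other superkey contains one of them.

{A, B}, {A, C}, {A, E, G}, {A, H}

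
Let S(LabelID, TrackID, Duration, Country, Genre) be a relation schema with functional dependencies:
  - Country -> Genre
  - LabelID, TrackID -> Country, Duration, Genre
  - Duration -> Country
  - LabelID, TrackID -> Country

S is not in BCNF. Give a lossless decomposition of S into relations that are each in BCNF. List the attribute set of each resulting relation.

{Country, Duration}; {Country, Genre}; {Duration, LabelID, TrackID}

Candidate key of the original relation: {LabelID, TrackID}.
{Country, Duration, Genre, LabelID, TrackID}: {Country} determines {Country, Genre} here but is not a superkey — split on Country -> Genre, giving {Country, Genre} and {Country, Duration, LabelID, TrackID}.
{Country, Genre} is in BCNF.
{Country, Duration, LabelID, TrackID}: {Duration} determines {Country, Duration} here but is not a superkey — split on Duration -> Country, giving {Country, Duration} and {Duration, LabelID, TrackID}.
{Country, Duration} is in BCNF.
{Duration, LabelID, TrackID} is in BCNF.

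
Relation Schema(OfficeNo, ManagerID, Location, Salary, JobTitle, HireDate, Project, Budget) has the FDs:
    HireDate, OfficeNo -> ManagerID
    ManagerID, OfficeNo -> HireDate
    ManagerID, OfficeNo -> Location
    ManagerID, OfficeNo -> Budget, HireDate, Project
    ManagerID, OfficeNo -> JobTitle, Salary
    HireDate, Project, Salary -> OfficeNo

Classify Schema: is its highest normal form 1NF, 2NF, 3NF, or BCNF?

BCNF

Candidate keys: {HireDate, OfficeNo}, {HireDate, Project, Salary}, {ManagerID, OfficeNo}. Prime attributes: {HireDate, ManagerID, OfficeNo, Project, Salary}.
Every FD has a superkey on the left, so the relation is in BCNF.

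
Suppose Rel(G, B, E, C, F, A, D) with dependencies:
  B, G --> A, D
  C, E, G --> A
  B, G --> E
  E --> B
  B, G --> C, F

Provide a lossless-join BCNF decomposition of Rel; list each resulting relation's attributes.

Candidate keys of the original relation: {B, G}, {E, G}.
{A, B, C, D, E, F, G}: {E} determines {B, E} here but is not a superkey — split on E --> B, giving {B, E} and {A, C, D, E, F, G}.
{B, E}: every determinant is a superkey — BCNF.
{A, C, D, E, F, G}: every determinant is a superkey — BCNF.

{A, C, D, E, F, G}; {B, E}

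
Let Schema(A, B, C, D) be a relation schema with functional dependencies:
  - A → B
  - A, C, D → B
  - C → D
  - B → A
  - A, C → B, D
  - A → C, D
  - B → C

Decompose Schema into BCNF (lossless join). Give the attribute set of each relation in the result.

Candidate keys of the original relation: {A}, {B}.
Within {A, B, C, D}: {C}⁺ ∩ {A, B, C, D} = {C, D}, not the whole set, so C → D violates BCNF; decompose into {C, D} and {A, B, C}.
{C, D} has no BCNF violation.
{A, B, C} has no BCNF violation.

{A, B, C}; {C, D}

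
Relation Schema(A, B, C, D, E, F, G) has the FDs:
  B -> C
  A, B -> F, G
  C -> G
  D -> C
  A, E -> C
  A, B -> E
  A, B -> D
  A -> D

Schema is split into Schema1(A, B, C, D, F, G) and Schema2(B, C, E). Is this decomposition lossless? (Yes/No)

The shared attributes are {B, C} and {B, C}⁺ = {B, C, G}.
The closure covers neither Schema1 nor Schema2 entirely; the join is not lossless.

No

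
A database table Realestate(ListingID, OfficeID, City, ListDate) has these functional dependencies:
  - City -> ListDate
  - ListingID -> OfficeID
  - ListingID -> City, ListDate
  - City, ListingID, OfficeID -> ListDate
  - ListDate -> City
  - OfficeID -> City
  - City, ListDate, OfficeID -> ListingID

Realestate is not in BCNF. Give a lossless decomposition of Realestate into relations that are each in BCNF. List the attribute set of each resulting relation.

{City, ListDate}; {City, ListingID, OfficeID}

Candidate keys of the original relation: {ListingID}, {OfficeID}.
Within {City, ListDate, ListingID, OfficeID}: {City}⁺ ∩ {City, ListDate, ListingID, OfficeID} = {City, ListDate}, not the whole set, so City -> ListDate violates BCNF; decompose into {City, ListDate} and {City, ListingID, OfficeID}.
{City, ListDate} has no BCNF violation.
{City, ListingID, OfficeID} has no BCNF violation.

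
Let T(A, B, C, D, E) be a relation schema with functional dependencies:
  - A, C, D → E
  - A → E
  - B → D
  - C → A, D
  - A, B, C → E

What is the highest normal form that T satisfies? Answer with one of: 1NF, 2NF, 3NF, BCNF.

1NF

Candidate key: {B, C}. Prime attributes: {B, C}.
A, C, D → E breaks BCNF: {A, C, D}⁺ = {A, C, D, E}, so {A, C, D} is not a superkey.
A, C, D → E determines the non-prime attribute {E} from a non-superkey — 3NF is violated.
{B} is a proper subset of the key {B, C}, and {B}⁺ contains the non-prime attribute {D} — a partial dependency, so 2NF is violated.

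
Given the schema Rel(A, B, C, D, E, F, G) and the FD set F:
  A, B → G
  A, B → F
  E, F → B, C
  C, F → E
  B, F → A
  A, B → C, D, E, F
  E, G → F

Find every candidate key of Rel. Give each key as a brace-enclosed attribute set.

{A, B}⁺ = {A, B, C, D, E, F, G} — all of the relation — so {A, B} is a candidate key.
{B, F}⁺ = {A, B, C, D, E, F, G} — all of the relation — so {B, F} is a candidate key.
{C, F}⁺ = {A, B, C, D, E, F, G} — all of the relation — so {C, F} is a candidate key.
{E, F}⁺ = {A, B, C, D, E, F, G} — all of the relation — so {E, F} is a candidate key.
{E, G}⁺ = {A, B, C, D, E, F, G} — all of the relation — so {E, G} is a candidate key.
These are minimal and exhaustive — every other superkey contains one of them.

{A, B}, {B, F}, {C, F}, {E, F}, {E, G}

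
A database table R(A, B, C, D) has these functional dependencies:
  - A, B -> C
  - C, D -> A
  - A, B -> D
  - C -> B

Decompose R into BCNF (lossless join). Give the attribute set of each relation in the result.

{A, C, D}; {B, C}

Candidate keys of the original relation: {A, B}, {A, C}, {C, D}.
Within {A, B, C, D}: {C}⁺ ∩ {A, B, C, D} = {B, C}, not the whole set, so C -> B violates BCNF; decompose into {B, C} and {A, C, D}.
{B, C} has no BCNF violation.
{A, C, D} has no BCNF violation.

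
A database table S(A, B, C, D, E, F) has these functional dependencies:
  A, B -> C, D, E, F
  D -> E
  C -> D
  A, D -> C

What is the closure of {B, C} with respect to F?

Start with {B, C}.
C -> D applies; add {D} → now {B, C, D}.
D -> E applies; add {E} → now {B, C, D, E}.
No further FD applies.

{B, C, D, E}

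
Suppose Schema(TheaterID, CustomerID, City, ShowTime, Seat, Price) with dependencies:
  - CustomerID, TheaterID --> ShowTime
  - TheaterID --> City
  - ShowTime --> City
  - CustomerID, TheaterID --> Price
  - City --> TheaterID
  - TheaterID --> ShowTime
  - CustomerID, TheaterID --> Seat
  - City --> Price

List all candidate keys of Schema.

No FD produces {CustomerID}, so it must be in every candidate key.
Closure of {City, CustomerID} is {City, CustomerID, Price, Seat, ShowTime, TheaterID}, the whole schema; {City, CustomerID} is a candidate key.
Closure of {CustomerID, ShowTime} is {City, CustomerID, Price, Seat, ShowTime, TheaterID}, the whole schema; {CustomerID, ShowTime} is a candidate key.
Closure of {CustomerID, TheaterID} is {City, CustomerID, Price, Seat, ShowTime, TheaterID}, the whole schema; {CustomerID, TheaterID} is a candidate key.
These are minimal and exhaustive — every other superkey contains one of them.

{City, CustomerID}, {CustomerID, ShowTime}, {CustomerID, TheaterID}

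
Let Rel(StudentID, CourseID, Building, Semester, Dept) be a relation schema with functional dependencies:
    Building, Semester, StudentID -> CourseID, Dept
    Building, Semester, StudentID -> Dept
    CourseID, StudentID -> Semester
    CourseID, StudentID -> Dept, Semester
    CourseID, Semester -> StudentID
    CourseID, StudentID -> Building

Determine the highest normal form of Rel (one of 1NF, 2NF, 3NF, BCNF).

BCNF

Candidate keys: {Building, Semester, StudentID}, {CourseID, Semester}, {CourseID, StudentID}. Prime attributes: {Building, CourseID, Semester, StudentID}.
Each dependency's left side is a superkey — BCNF holds.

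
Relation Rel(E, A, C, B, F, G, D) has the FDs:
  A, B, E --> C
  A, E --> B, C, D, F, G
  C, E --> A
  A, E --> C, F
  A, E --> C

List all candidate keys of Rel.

{A, E}, {C, E}

No FD produces {E}, so it must be in every candidate key.
{A, E}⁺ = {A, B, C, D, E, F, G} — all of the relation — so {A, E} is a candidate key.
{C, E}⁺ = {A, B, C, D, E, F, G} — all of the relation — so {C, E} is a candidate key.
No proper subset of any of these is a key, and no other minimal superkey exists.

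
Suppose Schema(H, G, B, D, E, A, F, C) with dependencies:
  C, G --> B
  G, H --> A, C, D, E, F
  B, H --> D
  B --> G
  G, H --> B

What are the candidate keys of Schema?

{B, H}, {G, H}

Attributes never on any right-hand side: {H} — every candidate key must contain it.
{B, H} is a candidate key since {B, H}⁺ = {A, B, C, D, E, F, G, H} covers every attribute.
{G, H} is a candidate key since {G, H}⁺ = {A, B, C, D, E, F, G, H} covers every attribute.
No proper subset of any of these is a key, and no other minimal superkey exists.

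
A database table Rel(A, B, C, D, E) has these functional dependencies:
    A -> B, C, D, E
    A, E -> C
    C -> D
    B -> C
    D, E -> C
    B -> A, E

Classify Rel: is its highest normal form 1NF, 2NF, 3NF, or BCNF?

Candidate keys: {A}, {B}. Prime attributes: {A, B}.
C -> D breaks BCNF: {C}⁺ = {C, D}, so {C} is not a superkey.
C -> D determines the non-prime attribute {D} from a non-superkey — 3NF is violated.
With only single-attribute keys there can be no partial dependency, so 2NF holds.

2NF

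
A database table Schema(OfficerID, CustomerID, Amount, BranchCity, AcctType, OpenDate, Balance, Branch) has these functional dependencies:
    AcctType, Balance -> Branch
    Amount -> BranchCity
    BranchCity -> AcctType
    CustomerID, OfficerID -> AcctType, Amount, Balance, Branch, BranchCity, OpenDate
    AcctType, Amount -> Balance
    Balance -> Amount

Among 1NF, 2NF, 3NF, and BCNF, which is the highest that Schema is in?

2NF

Candidate key: {CustomerID, OfficerID}. Prime attributes: {CustomerID, OfficerID}.
AcctType, Balance -> Branch: {AcctType, Balance}⁺ = {AcctType, Amount, Balance, Branch, BranchCity}, which is not all of the attributes, so the left side is not a superkey — BCNF is violated.
AcctType, Balance -> Branch has non-prime {Branch} on the right and a non-superkey on the left, so 3NF fails.
No proper subset of a key has a non-prime attribute in its closure, so there is no partial dependency; 2NF holds.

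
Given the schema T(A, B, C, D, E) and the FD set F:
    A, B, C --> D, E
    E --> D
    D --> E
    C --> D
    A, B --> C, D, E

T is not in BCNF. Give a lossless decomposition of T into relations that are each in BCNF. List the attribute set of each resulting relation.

Candidate key of the original relation: {A, B}.
Within {A, B, C, D, E}: {E}⁺ ∩ {A, B, C, D, E} = {D, E}, not the whole set, so E --> D violates BCNF; decompose into {D, E} and {A, B, C, E}.
{D, E} is in BCNF.
Within {A, B, C, E}: {C}⁺ ∩ {A, B, C, E} = {C, E}, not the whole set, so C --> E violates BCNF; decompose into {C, E} and {A, B, C}.
{C, E} is in BCNF.
{A, B, C} is in BCNF.

{A, B, C}; {C, E}; {D, E}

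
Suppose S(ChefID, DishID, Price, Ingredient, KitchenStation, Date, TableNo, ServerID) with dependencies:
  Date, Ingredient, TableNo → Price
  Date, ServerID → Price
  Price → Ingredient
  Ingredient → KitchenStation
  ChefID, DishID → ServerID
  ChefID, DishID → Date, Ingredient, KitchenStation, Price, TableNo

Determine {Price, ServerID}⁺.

{Ingredient, KitchenStation, Price, ServerID}

Start with {Price, ServerID}.
Price → Ingredient applies; add {Ingredient} → now {Ingredient, Price, ServerID}.
Ingredient → KitchenStation applies; add {KitchenStation} → now {Ingredient, KitchenStation, Price, ServerID}.
No further FD applies.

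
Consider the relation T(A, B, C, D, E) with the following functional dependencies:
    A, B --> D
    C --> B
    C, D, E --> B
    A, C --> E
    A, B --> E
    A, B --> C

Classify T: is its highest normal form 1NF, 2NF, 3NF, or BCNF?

3NF

Candidate keys: {A, B}, {A, C}. Prime attributes: {A, B, C}.
For C --> B we have {C}⁺ = {B, C}; {C} is not a superkey, so BCNF fails.
But every attribute on its right side ({B}) is prime, and the same holds for every other non-superkey FD, so 3NF still holds.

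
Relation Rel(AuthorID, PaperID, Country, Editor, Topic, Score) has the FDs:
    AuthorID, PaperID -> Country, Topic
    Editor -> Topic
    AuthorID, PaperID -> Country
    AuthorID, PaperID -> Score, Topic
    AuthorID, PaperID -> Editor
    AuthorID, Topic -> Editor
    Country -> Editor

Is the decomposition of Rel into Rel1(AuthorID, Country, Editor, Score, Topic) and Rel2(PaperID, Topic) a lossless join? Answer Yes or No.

Common attributes: {Topic}; their closure is {Topic}.
The closure covers neither Rel1 nor Rel2 entirely; the join is not lossless.

No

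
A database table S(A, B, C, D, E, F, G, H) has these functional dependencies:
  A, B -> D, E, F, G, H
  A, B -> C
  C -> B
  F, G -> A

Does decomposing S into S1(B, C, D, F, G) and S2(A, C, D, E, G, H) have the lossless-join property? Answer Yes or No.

Common attributes: {C, D, G}; their closure is {B, C, D, G}.
S1 ⊄ {B, C, D, G} and S2 ⊄ {B, C, D, G}, so the split is lossy.

No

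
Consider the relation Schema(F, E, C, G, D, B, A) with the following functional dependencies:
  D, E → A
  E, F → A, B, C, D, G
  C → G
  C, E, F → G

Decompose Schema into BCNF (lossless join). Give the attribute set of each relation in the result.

Candidate key of the original relation: {E, F}.
In {A, B, C, D, E, F, G}, {D, E} is not a superkey ({D, E}⁺ restricted to this set is {A, D, E}), so split on D, E → A into {A, D, E} and {B, C, D, E, F, G}.
{A, D, E}: every determinant is a superkey — BCNF.
In {B, C, D, E, F, G}, {C} is not a superkey ({C}⁺ restricted to this set is {C, G}), so split on C → G into {C, G} and {B, C, D, E, F}.
{C, G}: every determinant is a superkey — BCNF.
{B, C, D, E, F}: every determinant is a superkey — BCNF.

{A, D, E}; {B, C, D, E, F}; {C, G}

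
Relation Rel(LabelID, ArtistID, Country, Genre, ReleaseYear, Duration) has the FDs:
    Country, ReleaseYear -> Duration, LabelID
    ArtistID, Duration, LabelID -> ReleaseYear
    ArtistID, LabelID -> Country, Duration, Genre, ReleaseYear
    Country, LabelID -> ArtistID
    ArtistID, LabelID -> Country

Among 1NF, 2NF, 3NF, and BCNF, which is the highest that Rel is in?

BCNF

Candidate keys: {ArtistID, LabelID}, {Country, LabelID}, {Country, ReleaseYear}. Prime attributes: {ArtistID, Country, LabelID, ReleaseYear}.
The left-hand side of every FD is a superkey, so BCNF is satisfied.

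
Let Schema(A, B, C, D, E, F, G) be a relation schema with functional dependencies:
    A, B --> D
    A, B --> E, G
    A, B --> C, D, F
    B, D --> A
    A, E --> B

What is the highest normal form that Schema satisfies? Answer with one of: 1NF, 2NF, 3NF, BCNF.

BCNF

Candidate keys: {A, B}, {A, E}, {B, D}. Prime attributes: {A, B, D, E}.
Every FD has a superkey on the left, so the relation is in BCNF.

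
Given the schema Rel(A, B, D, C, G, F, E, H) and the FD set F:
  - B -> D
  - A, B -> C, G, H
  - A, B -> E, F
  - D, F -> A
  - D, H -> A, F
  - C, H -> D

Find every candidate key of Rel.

{A, B}, {B, F}, {B, H}

No FD produces {B}, so it must be in every candidate key.
{A, B}⁺ = {A, B, C, D, E, F, G, H}, which is every attribute, so {A, B} is a candidate key.
{B, F}⁺ = {A, B, C, D, E, F, G, H}, which is every attribute, so {B, F} is a candidate key.
{B, H}⁺ = {A, B, C, D, E, F, G, H}, which is every attribute, so {B, H} is a candidate key.
Any other superkey properly contains one of these, so there are no further candidate keys.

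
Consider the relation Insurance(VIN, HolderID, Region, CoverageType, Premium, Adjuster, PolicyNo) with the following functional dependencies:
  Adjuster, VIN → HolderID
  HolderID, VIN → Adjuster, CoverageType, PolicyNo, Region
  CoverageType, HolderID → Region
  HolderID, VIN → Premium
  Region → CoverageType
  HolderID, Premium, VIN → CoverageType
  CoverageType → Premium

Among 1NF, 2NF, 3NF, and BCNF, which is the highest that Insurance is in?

Candidate keys: {Adjuster, VIN}, {HolderID, VIN}. Prime attributes: {Adjuster, HolderID, VIN}.
CoverageType, HolderID → Region: {CoverageType, HolderID}⁺ = {CoverageType, HolderID, Premium, Region}, which is not all of the attributes, so the left side is not a superkey — BCNF is violated.
CoverageType, HolderID → Region determines the non-prime attribute {Region} from a non-superkey — 3NF is violated.
No proper subset of a key has a non-prime attribute in its closure, so there is no partial dependency; 2NF holds.

2NF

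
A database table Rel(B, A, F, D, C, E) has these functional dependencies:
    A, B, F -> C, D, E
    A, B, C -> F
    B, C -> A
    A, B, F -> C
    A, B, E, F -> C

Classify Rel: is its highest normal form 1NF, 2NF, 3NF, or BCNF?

Candidate keys: {A, B, F}, {B, C}. Prime attributes: {A, B, C, F}.
Every FD has a superkey on the left, so the relation is in BCNF.

BCNF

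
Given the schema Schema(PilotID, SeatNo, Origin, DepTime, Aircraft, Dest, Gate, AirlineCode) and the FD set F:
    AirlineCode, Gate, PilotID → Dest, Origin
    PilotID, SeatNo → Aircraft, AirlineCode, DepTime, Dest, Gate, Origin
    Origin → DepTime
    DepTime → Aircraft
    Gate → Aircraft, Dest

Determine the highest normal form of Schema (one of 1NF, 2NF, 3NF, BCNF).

Candidate key: {PilotID, SeatNo}. Prime attributes: {PilotID, SeatNo}.
AirlineCode, Gate, PilotID → Dest, Origin breaks BCNF: {AirlineCode, Gate, PilotID}⁺ = {Aircraft, AirlineCode, DepTime, Dest, Gate, Origin, PilotID}, so {AirlineCode, Gate, PilotID} is not a superkey.
AirlineCode, Gate, PilotID → Dest, Origin has non-prime {Dest, Origin} on the right and a non-superkey on the left, so 3NF fails.
No proper subset of a key has a non-prime attribute in its closure, so there is no partial dependency; 2NF holds.

2NF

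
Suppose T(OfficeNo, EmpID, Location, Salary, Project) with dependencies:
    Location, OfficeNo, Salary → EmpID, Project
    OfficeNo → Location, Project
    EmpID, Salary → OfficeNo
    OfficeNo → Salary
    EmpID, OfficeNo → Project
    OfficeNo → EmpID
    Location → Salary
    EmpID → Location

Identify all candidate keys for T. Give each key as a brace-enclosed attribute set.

{EmpID}, {OfficeNo}

{EmpID}⁺ = {EmpID, Location, OfficeNo, Project, Salary} — all of the relation — so {EmpID} is a candidate key.
{OfficeNo}⁺ = {EmpID, Location, OfficeNo, Project, Salary} — all of the relation — so {OfficeNo} is a candidate key.
These are minimal and exhaustive — every other superkey contains one of them.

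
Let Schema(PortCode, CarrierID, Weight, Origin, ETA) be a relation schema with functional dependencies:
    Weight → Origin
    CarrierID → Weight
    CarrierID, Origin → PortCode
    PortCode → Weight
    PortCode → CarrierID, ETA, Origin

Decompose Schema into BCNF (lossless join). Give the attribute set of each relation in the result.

Candidate keys of the original relation: {CarrierID}, {PortCode}.
Within {CarrierID, ETA, Origin, PortCode, Weight}: {Weight}⁺ ∩ {CarrierID, ETA, Origin, PortCode, Weight} = {Origin, Weight}, not the whole set, so Weight → Origin violates BCNF; decompose into {Origin, Weight} and {CarrierID, ETA, PortCode, Weight}.
{Origin, Weight} has no BCNF violation.
{CarrierID, ETA, PortCode, Weight} has no BCNF violation.

{CarrierID, ETA, PortCode, Weight}; {Origin, Weight}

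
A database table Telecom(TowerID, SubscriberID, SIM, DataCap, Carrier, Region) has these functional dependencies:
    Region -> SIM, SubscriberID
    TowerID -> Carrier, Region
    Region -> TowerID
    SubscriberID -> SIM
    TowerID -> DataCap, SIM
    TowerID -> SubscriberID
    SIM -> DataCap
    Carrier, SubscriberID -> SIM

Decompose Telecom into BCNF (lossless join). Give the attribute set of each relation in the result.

Candidate keys of the original relation: {Region}, {TowerID}.
Within {Carrier, DataCap, Region, SIM, SubscriberID, TowerID}: {SubscriberID}⁺ ∩ {Carrier, DataCap, Region, SIM, SubscriberID, TowerID} = {DataCap, SIM, SubscriberID}, not the whole set, so SubscriberID -> DataCap, SIM violates BCNF; decompose into {DataCap, SIM, SubscriberID} and {Carrier, Region, SubscriberID, TowerID}.
Within {DataCap, SIM, SubscriberID}: {SIM}⁺ ∩ {DataCap, SIM, SubscriberID} = {DataCap, SIM}, not the whole set, so SIM -> DataCap violates BCNF; decompose into {DataCap, SIM} and {SIM, SubscriberID}.
{DataCap, SIM} has no BCNF violation.
{SIM, SubscriberID} has no BCNF violation.
{Carrier, Region, SubscriberID, TowerID} has no BCNF violation.

{Carrier, Region, SubscriberID, TowerID}; {DataCap, SIM}; {SIM, SubscriberID}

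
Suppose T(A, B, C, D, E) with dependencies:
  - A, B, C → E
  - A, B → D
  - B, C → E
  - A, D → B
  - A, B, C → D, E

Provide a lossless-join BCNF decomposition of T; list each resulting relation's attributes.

Candidate keys of the original relation: {A, B, C}, {A, C, D}.
Within {A, B, C, D, E}: {A, B}⁺ ∩ {A, B, C, D, E} = {A, B, D}, not the whole set, so A, B → D violates BCNF; decompose into {A, B, D} and {A, B, C, E}.
{A, B, D} has no BCNF violation.
Within {A, B, C, E}: {B, C}⁺ ∩ {A, B, C, E} = {B, C, E}, not the whole set, so B, C → E violates BCNF; decompose into {B, C, E} and {A, B, C}.
{B, C, E} has no BCNF violation.
{A, B, C} has no BCNF violation.

{A, B, C}; {A, B, D}; {B, C, E}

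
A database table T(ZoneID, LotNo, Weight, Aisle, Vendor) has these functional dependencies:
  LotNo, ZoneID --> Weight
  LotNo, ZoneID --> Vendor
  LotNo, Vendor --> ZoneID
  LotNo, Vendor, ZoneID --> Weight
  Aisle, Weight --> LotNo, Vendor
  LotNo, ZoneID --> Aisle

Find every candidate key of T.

{Aisle, Weight} is a candidate key since {Aisle, Weight}⁺ = {Aisle, LotNo, Vendor, Weight, ZoneID} covers every attribute.
{LotNo, Vendor} is a candidate key since {LotNo, Vendor}⁺ = {Aisle, LotNo, Vendor, Weight, ZoneID} covers every attribute.
{LotNo, ZoneID} is a candidate key since {LotNo, ZoneID}⁺ = {Aisle, LotNo, Vendor, Weight, ZoneID} covers every attribute.
These are minimal and exhaustive — every other superkey contains one of them.

{Aisle, Weight}, {LotNo, Vendor}, {LotNo, ZoneID}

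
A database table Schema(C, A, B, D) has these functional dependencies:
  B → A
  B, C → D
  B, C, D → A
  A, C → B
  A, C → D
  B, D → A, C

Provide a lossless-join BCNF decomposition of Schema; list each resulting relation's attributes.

Candidate keys of the original relation: {A, C}, {B, C}, {B, D}.
In {A, B, C, D}, {B} is not a superkey ({B}⁺ restricted to this set is {A, B}), so split on B → A into {A, B} and {B, C, D}.
{A, B} is in BCNF.
{B, C, D} is in BCNF.

{A, B}; {B, C, D}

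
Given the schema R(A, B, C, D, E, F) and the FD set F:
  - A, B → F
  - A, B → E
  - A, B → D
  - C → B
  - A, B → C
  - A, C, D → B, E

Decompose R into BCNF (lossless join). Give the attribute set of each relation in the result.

Candidate keys of the original relation: {A, B}, {A, C}.
{A, B, C, D, E, F}: {C} determines {B, C} here but is not a superkey — split on C → B, giving {B, C} and {A, C, D, E, F}.
{B, C} is in BCNF.
{A, C, D, E, F} is in BCNF.

{A, C, D, E, F}; {B, C}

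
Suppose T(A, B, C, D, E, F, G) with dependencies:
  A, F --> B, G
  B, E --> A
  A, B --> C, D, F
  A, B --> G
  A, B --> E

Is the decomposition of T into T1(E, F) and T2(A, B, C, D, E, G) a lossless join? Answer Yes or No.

Common attributes: {E}; their closure is {E}.
Neither T1 nor T2 is contained in that closure, so the decomposition is lossy.

No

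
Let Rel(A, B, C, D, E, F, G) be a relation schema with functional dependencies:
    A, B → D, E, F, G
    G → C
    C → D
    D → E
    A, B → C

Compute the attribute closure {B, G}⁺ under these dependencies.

Start with {B, G}.
G → C applies; add {C} → now {B, C, G}.
C → D applies; add {D} → now {B, C, D, G}.
D → E applies; add {E} → now {B, C, D, E, G}.
No further FD applies.

{B, C, D, E, G}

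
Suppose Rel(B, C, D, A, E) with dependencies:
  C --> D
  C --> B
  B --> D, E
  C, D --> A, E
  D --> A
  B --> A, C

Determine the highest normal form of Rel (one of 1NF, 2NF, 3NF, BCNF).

Candidate keys: {B}, {C}. Prime attributes: {B, C}.
For D --> A we have {D}⁺ = {A, D}; {D} is not a superkey, so BCNF fails.
D --> A has non-prime {A} on the right and a non-superkey on the left, so 3NF fails.
Every candidate key is a single attribute, so no partial dependency is possible; 2NF holds.

2NF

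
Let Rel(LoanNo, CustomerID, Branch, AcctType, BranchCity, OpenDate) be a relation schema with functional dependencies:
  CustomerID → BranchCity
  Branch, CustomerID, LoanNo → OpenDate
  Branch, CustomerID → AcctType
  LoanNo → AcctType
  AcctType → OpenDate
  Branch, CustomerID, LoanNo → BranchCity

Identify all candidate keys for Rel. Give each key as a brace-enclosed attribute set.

{Branch, CustomerID, LoanNo}

Attributes never on any right-hand side: {Branch, CustomerID, LoanNo} — every candidate key must contain all of them.
{Branch, CustomerID, LoanNo} is a candidate key since {Branch, CustomerID, LoanNo}⁺ = {AcctType, Branch, BranchCity, CustomerID, LoanNo, OpenDate} covers every attribute.
No other minimal set has full closure, so this is the only candidate key.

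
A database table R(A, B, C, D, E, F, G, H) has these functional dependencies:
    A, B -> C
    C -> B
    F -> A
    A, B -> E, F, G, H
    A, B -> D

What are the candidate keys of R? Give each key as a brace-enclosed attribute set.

{A, B}, {A, C}, {B, F}, {C, F}

{A, B}⁺ = {A, B, C, D, E, F, G, H}, which is every attribute, so {A, B} is a candidate key.
{A, C}⁺ = {A, B, C, D, E, F, G, H}, which is every attribute, so {A, C} is a candidate key.
{B, F}⁺ = {A, B, C, D, E, F, G, H}, which is every attribute, so {B, F} is a candidate key.
{C, F}⁺ = {A, B, C, D, E, F, G, H}, which is every attribute, so {C, F} is a candidate key.
These are minimal and exhaustive — every other superkey contains one of them.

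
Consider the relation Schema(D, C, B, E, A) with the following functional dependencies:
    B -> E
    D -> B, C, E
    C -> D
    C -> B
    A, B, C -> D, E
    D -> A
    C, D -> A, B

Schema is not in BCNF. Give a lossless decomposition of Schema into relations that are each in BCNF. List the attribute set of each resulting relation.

{A, B, C, D}; {B, E}

Candidate keys of the original relation: {C}, {D}.
{A, B, C, D, E}: {B} determines {B, E} here but is not a superkey — split on B -> E, giving {B, E} and {A, B, C, D}.
{B, E} is in BCNF.
{A, B, C, D} is in BCNF.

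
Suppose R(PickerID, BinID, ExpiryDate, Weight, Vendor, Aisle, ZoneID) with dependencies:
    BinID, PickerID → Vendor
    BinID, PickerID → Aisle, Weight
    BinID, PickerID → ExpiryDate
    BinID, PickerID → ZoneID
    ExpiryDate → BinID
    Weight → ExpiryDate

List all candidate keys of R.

{BinID, PickerID}, {ExpiryDate, PickerID}, {PickerID, Weight}

Attributes never on any right-hand side: {PickerID} — every candidate key must contain it.
Closure of {BinID, PickerID} is {Aisle, BinID, ExpiryDate, PickerID, Vendor, Weight, ZoneID}, the whole schema; {BinID, PickerID} is a candidate key.
Closure of {ExpiryDate, PickerID} is {Aisle, BinID, ExpiryDate, PickerID, Vendor, Weight, ZoneID}, the whole schema; {ExpiryDate, PickerID} is a candidate key.
Closure of {PickerID, Weight} is {Aisle, BinID, ExpiryDate, PickerID, Vendor, Weight, ZoneID}, the whole schema; {PickerID, Weight} is a candidate key.
No proper subset of any of these is a key, and no other minimal superkey exists.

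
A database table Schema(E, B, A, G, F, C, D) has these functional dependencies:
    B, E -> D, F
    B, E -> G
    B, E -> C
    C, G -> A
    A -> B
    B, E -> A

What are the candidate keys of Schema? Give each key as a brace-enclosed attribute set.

{E} never appears on the right of any FD, so every key must include it.
{A, E} is a candidate key since {A, E}⁺ = {A, B, C, D, E, F, G} covers every attribute.
{B, E} is a candidate key since {B, E}⁺ = {A, B, C, D, E, F, G} covers every attribute.
{C, E, G} is a candidate key since {C, E, G}⁺ = {A, B, C, D, E, F, G} covers every attribute.
No proper subset of any of these is a key, and no other minimal superkey exists.

{A, E}, {B, E}, {C, E, G}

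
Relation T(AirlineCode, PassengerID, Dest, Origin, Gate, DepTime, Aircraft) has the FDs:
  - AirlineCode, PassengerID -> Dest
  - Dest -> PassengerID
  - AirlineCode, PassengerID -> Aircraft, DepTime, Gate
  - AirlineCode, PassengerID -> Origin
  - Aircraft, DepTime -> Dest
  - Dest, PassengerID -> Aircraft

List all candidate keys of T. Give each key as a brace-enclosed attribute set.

No FD produces {AirlineCode}, so it must be in every candidate key.
{AirlineCode, Dest}⁺ = {Aircraft, AirlineCode, DepTime, Dest, Gate, Origin, PassengerID}, which is every attribute, so {AirlineCode, Dest} is a candidate key.
{AirlineCode, PassengerID}⁺ = {Aircraft, AirlineCode, DepTime, Dest, Gate, Origin, PassengerID}, which is every attribute, so {AirlineCode, PassengerID} is a candidate key.
{Aircraft, AirlineCode, DepTime}⁺ = {Aircraft, AirlineCode, DepTime, Dest, Gate, Origin, PassengerID}, which is every attribute, so {Aircraft, AirlineCode, DepTime} is a candidate key.
These are minimal and exhaustive — every other superkey contains one of them.

{Aircraft, AirlineCode, DepTime}, {AirlineCode, Dest}, {AirlineCode, PassengerID}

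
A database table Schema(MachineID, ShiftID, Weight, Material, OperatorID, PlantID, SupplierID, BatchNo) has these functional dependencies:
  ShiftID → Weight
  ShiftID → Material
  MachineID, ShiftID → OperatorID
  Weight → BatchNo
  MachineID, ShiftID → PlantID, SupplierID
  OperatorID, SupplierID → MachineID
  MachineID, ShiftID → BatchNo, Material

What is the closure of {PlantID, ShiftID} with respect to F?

{BatchNo, Material, PlantID, ShiftID, Weight}

Start with {PlantID, ShiftID}.
ShiftID → Weight applies; add {Weight} → now {PlantID, ShiftID, Weight}.
ShiftID → Material applies; add {Material} → now {Material, PlantID, ShiftID, Weight}.
Weight → BatchNo applies; add {BatchNo} → now {BatchNo, Material, PlantID, ShiftID, Weight}.
No further FD applies.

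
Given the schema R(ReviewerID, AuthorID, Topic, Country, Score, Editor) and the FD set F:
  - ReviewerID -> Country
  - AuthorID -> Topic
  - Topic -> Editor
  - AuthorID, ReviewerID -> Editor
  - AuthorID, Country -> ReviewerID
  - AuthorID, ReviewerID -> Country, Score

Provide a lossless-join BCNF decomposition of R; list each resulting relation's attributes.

{AuthorID, ReviewerID, Score}; {AuthorID, Topic}; {Country, ReviewerID}; {Editor, Topic}

Candidate keys of the original relation: {AuthorID, Country}, {AuthorID, ReviewerID}.
{AuthorID, Country, Editor, ReviewerID, Score, Topic}: {ReviewerID} determines {Country, ReviewerID} here but is not a superkey — split on ReviewerID -> Country, giving {Country, ReviewerID} and {AuthorID, Editor, ReviewerID, Score, Topic}.
{Country, ReviewerID}: every determinant is a superkey — BCNF.
{AuthorID, Editor, ReviewerID, Score, Topic}: {AuthorID} determines {AuthorID, Editor, Topic} here but is not a superkey — split on AuthorID -> Editor, Topic, giving {AuthorID, Editor, Topic} and {AuthorID, ReviewerID, Score}.
{AuthorID, Editor, Topic}: {Topic} determines {Editor, Topic} here but is not a superkey — split on Topic -> Editor, giving {Editor, Topic} and {AuthorID, Topic}.
{Editor, Topic}: every determinant is a superkey — BCNF.
{AuthorID, Topic}: every determinant is a superkey — BCNF.
{AuthorID, ReviewerID, Score}: every determinant is a superkey — BCNF.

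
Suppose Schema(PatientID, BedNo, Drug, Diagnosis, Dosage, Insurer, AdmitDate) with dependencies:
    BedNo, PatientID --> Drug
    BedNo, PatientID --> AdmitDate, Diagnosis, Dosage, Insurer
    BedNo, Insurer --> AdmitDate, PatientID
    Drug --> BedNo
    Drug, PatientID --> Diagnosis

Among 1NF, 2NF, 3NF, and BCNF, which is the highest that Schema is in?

3NF

Candidate keys: {BedNo, Insurer}, {BedNo, PatientID}, {Drug, Insurer}, {Drug, PatientID}. Prime attributes: {BedNo, Drug, Insurer, PatientID}.
Drug --> BedNo: {Drug}⁺ = {BedNo, Drug}, which is not all of the attributes, so the left side is not a superkey — BCNF is violated.
Its right-hand attributes {BedNo} are all prime, as are those of every other non-superkey FD — the relation is in 3NF.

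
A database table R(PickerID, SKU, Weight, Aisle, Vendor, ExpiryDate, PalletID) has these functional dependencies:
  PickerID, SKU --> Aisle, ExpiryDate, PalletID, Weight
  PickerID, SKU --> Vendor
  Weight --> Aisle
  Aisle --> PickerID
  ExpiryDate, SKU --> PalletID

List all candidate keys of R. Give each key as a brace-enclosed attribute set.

No FD produces {SKU}, so it must be in every candidate key.
{Aisle, SKU}⁺ = {Aisle, ExpiryDate, PalletID, PickerID, SKU, Vendor, Weight} — all of the relation — so {Aisle, SKU} is a candidate key.
{PickerID, SKU}⁺ = {Aisle, ExpiryDate, PalletID, PickerID, SKU, Vendor, Weight} — all of the relation — so {PickerID, SKU} is a candidate key.
{SKU, Weight}⁺ = {Aisle, ExpiryDate, PalletID, PickerID, SKU, Vendor, Weight} — all of the relation — so {SKU, Weight} is a candidate key.
No proper subset of any of these is a key, and no other minimal superkey exists.

{Aisle, SKU}, {PickerID, SKU}, {SKU, Weight}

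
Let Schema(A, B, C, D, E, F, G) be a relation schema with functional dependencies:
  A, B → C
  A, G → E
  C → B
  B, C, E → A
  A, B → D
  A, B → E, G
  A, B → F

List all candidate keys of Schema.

Closure of {A, B} is {A, B, C, D, E, F, G}, the whole schema; {A, B} is a candidate key.
Closure of {A, C} is {A, B, C, D, E, F, G}, the whole schema; {A, C} is a candidate key.
Closure of {C, E} is {A, B, C, D, E, F, G}, the whole schema; {C, E} is a candidate key.
Any other superkey properly contains one of these, so there are no further candidate keys.

{A, B}, {A, C}, {C, E}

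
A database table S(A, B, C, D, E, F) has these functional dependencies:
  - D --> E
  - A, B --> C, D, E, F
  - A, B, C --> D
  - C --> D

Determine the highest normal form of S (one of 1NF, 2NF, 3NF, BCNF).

Candidate key: {A, B}. Prime attributes: {A, B}.
D --> E: {D}⁺ = {D, E}, which is not all of the attributes, so the left side is not a superkey — BCNF is violated.
D --> E has non-prime {E} on the right and a non-superkey on the left, so 3NF fails.
No non-prime attribute depends on a proper subset of any candidate key, so 2NF holds.

2NF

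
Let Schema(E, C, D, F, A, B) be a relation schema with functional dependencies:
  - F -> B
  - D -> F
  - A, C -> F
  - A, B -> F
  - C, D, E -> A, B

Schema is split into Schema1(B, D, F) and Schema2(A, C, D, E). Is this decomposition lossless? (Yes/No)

Common attributes: {D}; their closure is {B, D, F}.
Since Schema1 ⊆ {B, D, F}, the intersection is a superkey of Schema1; the decomposition is lossless.

Yes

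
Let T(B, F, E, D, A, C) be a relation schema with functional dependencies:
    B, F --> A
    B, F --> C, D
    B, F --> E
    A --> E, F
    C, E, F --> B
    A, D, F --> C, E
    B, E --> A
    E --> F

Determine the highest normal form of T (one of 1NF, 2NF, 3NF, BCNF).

3NF

Candidate keys: {A, B}, {A, C}, {A, D}, {B, E}, {B, F}, {C, E}. Prime attributes: {A, B, C, D, E, F}.
A --> E, F: {A}⁺ = {A, E, F}, which is not all of the attributes, so the left side is not a superkey — BCNF is violated.
Since {E, F} ⊆ prime attributes and every other non-superkey FD also has a prime right side, the schema is in 3NF.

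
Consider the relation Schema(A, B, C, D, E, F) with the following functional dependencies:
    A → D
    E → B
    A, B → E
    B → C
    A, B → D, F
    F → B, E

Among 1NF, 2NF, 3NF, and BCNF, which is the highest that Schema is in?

Candidate keys: {A, B}, {A, E}, {A, F}. Prime attributes: {A, B, E, F}.
A → D: {A}⁺ = {A, D}, which is not all of the attributes, so the left side is not a superkey — BCNF is violated.
A → D determines the non-prime attribute {D} from a non-superkey — 3NF is violated.
{A} is a proper subset of the key {A, B}, and {A}⁺ contains the non-prime attribute {D} — a partial dependency, so 2NF is violated.

1NF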